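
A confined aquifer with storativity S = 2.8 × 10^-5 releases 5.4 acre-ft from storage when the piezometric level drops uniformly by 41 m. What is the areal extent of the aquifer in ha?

A ≈ 580 ha

ΔV = 5.4 acre-ft = 6661 m³
A = ΔV / (S × Δh) = 6661 / (2.8 × 10^-5 × 41) = 5.802 × 10^6 m²
A = 5.802 × 10^6 m² = 580.2 ha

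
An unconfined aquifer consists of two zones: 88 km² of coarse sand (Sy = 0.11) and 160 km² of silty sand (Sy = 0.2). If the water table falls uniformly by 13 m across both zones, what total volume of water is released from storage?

A₁ = 88 km² = 8.8 × 10^7 m²; A₂ = 160 km² = 1.6 × 10^8 m²
ΔV₁ = 0.11 × 8.8 × 10^7 × 13 = 1.258 × 10^8 m³
ΔV₂ = 0.2 × 1.6 × 10^8 × 13 = 4.16 × 10^8 m³
ΔV = ΔV₁ + ΔV₂ = 5.418 × 10^8 m³

ΔV ≈ 5.42 × 10^8 m³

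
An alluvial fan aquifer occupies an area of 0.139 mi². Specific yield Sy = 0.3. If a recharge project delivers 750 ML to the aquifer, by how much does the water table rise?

A = 0.139 mi² = 3.6 × 10^5 m²
ΔV = 750 ML = 7.5 × 10^5 m³
Δh = ΔV / (Sy × A) = 7.5 × 10^5 m³ / (0.3 × 3.6 × 10^5 m²) = 6.944 m

Δh ≈ 6.94 m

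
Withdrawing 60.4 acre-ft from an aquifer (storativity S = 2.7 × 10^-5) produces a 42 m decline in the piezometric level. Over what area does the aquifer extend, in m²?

A ≈ 6.57 × 10^7 m²

ΔV = 60.4 acre-ft = 74500 m³
A = ΔV / (S × Δh) = 74500 / (2.7 × 10^-5 × 42) = 6.57 × 10^7 m²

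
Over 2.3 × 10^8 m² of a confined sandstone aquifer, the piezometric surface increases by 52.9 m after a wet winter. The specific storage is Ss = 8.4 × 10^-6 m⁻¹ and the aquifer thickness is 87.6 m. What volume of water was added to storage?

S = Ss × b = 8.4 × 10^-6 m⁻¹ × 87.6 m = 7.358 × 10^-4
ΔV = S × A × Δh = 7.358 × 10^-4 × 2.3 × 10^8 m² × 52.9 m = 8.953 × 10^6 m³

ΔV ≈ 8.95 × 10^6 m³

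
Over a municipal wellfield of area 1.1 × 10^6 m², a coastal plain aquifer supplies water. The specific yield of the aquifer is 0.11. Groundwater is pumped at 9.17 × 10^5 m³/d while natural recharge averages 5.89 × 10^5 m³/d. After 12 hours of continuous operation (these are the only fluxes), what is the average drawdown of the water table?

Net abstraction = 9.17 × 10^5 − 5.89 × 10^5 = 3.28 × 10^5 m³/d
t = 12 hours = 0.5 d
ΔV = Q × t = 3.28 × 10^5 m³/d × 0.5 d = 1.64 × 10^5 m³
Δh = ΔV / (Sy × A) = 1.64 × 10^5 / (0.11 × 1.1 × 10^6) = 1.355 m

Δh ≈ 1.36 m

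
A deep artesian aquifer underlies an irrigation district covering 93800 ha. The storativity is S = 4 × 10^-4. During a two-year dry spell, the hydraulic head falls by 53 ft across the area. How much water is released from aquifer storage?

ΔV ≈ 6.06 × 10^6 m³

A = 93800 ha = 9.38 × 10^8 m²
Δh = 53 ft = 16.15 m
ΔV = S × A × Δh = 4 × 10^-4 × 9.38 × 10^8 m² × 16.15 m = 6.061 × 10^6 m³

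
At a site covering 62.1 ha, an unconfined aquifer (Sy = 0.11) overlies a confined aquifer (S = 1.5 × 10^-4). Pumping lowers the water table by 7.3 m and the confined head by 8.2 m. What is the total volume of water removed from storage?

A = 62.1 ha = 6.21 × 10^5 m²
Unconfined: ΔV_u = Sy × A × Δh_u = 0.11 × 6.21 × 10^5 × 7.3 = 4.987 × 10^5 m³
Confined: ΔV_c = S × A × Δh_c = 1.5 × 10^-4 × 6.21 × 10^5 × 8.2 = 763.8 m³
Total ΔV = 4.987 × 10^5 + 763.8 = 4.994 × 10^5 m³

ΔV ≈ 4.99 × 10^5 m³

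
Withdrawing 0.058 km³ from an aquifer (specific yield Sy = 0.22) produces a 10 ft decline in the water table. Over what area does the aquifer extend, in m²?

Δh = 10 ft = 3.048 m
ΔV = 0.058 km³ = 5.8 × 10^7 m³
A = ΔV / (Sy × Δh) = 5.8 × 10^7 / (0.22 × 3.048) = 8.649 × 10^7 m²

A ≈ 8.65 × 10^7 m²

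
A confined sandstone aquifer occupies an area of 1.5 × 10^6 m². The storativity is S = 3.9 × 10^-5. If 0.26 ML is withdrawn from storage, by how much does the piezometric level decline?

ΔV = 0.26 ML = 260 m³
Δh = ΔV / (S × A) = 260 m³ / (3.9 × 10^-5 × 1.5 × 10^6 m²) = 4.444 m

Δh ≈ 4.44 m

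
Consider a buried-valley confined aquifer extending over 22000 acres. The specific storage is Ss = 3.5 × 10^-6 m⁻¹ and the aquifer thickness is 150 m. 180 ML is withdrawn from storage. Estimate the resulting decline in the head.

Δh ≈ 3.85 m

S = Ss × b = 3.5 × 10^-6 m⁻¹ × 150 m = 5.25 × 10^-4
A = 22000 acres = 8.903 × 10^7 m²
ΔV = 180 ML = 1.8 × 10^5 m³
Δh = ΔV / (S × A) = 1.8 × 10^5 m³ / (5.25 × 10^-4 × 8.903 × 10^7 m²) = 3.851 m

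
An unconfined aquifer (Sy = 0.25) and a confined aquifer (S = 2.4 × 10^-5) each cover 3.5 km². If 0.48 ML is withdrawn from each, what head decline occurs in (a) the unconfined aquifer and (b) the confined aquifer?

A = 3.5 km² = 3.5 × 10^6 m²
ΔV = 0.48 ML = 480 m³
Unconfined: Δh_u = ΔV/(Sy·A) = 480/(0.25 × 3.5 × 10^6) = 5.486 × 10^-4 m
Confined: Δh_c = ΔV/(S·A) = 480/(2.4 × 10^-5 × 3.5 × 10^6) = 5.714 m

Δh_u ≈ 5.49 × 10^-4 m; Δh_c ≈ 5.71 m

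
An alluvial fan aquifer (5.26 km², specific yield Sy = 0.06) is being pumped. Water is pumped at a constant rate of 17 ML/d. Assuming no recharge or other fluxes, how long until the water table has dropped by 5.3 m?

t ≈ 98.4 days

A = 5.26 km² = 5.26 × 10^6 m²
ΔV = Sy × A × Δh = 0.06 × 5.26 × 10^6 × 5.3 = 1.673 × 10^6 m³
Q = 17 ML/d = 17000 m³/d
t = ΔV / Q = 1.673 × 10^6 m³ / 17000 m³/d = 98.39 d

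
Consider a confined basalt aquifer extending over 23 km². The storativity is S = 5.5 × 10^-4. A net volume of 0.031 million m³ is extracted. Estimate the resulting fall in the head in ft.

A = 23 km² = 2.3 × 10^7 m²
ΔV = 0.031 million m³ = 31000 m³
Δh = ΔV / (S × A) = 31000 m³ / (5.5 × 10^-4 × 2.3 × 10^7 m²) = 2.451 m
Δh = 2.451 m = 8.04 ft

Δh ≈ 8.04 ft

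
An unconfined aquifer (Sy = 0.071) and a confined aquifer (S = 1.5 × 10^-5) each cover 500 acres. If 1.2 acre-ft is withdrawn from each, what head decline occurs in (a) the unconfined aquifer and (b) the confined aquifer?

Δh_u ≈ 0.0103 m; Δh_c ≈ 48.8 m

A = 500 acres = 2.023 × 10^6 m²
ΔV = 1.2 acre-ft = 1480 m³
Unconfined: Δh_u = ΔV/(Sy·A) = 1480/(0.071 × 2.023 × 10^6) = 0.0103 m
Confined: Δh_c = ΔV/(S·A) = 1480/(1.5 × 10^-5 × 2.023 × 10^6) = 48.77 m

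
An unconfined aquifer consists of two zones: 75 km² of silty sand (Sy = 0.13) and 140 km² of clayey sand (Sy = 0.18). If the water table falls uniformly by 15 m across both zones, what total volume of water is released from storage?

ΔV ≈ 5.24 × 10^8 m³

A₁ = 75 km² = 7.5 × 10^7 m²; A₂ = 140 km² = 1.4 × 10^8 m²
ΔV₁ = 0.13 × 7.5 × 10^7 × 15 = 1.462 × 10^8 m³
ΔV₂ = 0.18 × 1.4 × 10^8 × 15 = 3.78 × 10^8 m³
ΔV = ΔV₁ + ΔV₂ = 5.242 × 10^8 m³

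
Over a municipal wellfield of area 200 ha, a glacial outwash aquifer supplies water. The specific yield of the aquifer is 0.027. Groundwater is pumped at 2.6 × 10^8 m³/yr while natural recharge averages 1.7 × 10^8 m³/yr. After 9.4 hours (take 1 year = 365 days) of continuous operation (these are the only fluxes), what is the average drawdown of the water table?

Δh ≈ 1.79 m

A = 200 ha = 2 × 10^6 m²
Net abstraction = 2.6 × 10^8 − 1.7 × 10^8 = 9 × 10^7 m³/yr
Q_net = 9 × 10^7 m³/yr = 2.466 × 10^5 m³/d
t = 9.4 hours = 0.3917 d
ΔV = Q × t = 2.466 × 10^5 m³/d × 0.3917 d = 96580 m³
Δh = ΔV / (Sy × A) = 96580 / (0.027 × 2 × 10^6) = 1.788 m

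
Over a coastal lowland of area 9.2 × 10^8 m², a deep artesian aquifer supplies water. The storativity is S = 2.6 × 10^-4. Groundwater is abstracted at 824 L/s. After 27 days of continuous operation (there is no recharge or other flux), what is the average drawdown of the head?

Δh ≈ 8.04 m

Q = 824 L/s = 71190 m³/d
ΔV = Q × t = 71190 m³/d × 27 d = 1.922 × 10^6 m³
Δh = ΔV / (S × A) = 1.922 × 10^6 / (2.6 × 10^-4 × 9.2 × 10^8) = 8.036 m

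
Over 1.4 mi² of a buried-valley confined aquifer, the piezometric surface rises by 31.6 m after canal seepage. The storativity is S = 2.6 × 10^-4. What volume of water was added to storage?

ΔV ≈ 29800 m³

A = 1.4 mi² = 3.626 × 10^6 m²
ΔV = S × A × Δh = 2.6 × 10^-4 × 3.626 × 10^6 m² × 31.6 m = 29790 m³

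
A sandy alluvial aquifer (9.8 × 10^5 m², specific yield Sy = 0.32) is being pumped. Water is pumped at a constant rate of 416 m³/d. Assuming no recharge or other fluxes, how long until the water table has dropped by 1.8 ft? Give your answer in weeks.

Δh = 1.8 ft = 0.5486 m
ΔV = Sy × A × Δh = 0.32 × 9.8 × 10^5 × 0.5486 = 1.721 × 10^5 m³
t = ΔV / Q = 1.721 × 10^5 m³ / 416 m³/d = 413.6 d
t = 413.6 d ≈ 59.08 weeks

t ≈ 59.1 weeks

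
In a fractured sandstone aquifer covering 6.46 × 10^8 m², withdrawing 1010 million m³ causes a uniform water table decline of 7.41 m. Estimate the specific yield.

ΔV = 1010 million m³ = 1.01 × 10^9 m³
Sy = ΔV / (A × Δh) = 1.01 × 10^9 m³ / (6.46 × 10^8 m² × 7.41 m) = 0.211

Sy ≈ 0.21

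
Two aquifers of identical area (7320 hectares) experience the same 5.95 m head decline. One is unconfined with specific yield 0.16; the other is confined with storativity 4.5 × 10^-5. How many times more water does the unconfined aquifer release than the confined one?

A = 7320 hectares = 7.32 × 10^7 m²
Unconfined: ΔV_u = Sy × A × Δh = 0.16 × 7.32 × 10^7 × 5.95 = 6.969 × 10^7 m³
Confined: ΔV_c = S × A × Δh = 4.5 × 10^-5 × 7.32 × 10^7 × 5.95 = 19600 m³
Ratio = ΔV_u / ΔV_c = Sy / S = 0.16 / 4.5 × 10^-5 = 3556

ΔV_u / ΔV_c ≈ 3560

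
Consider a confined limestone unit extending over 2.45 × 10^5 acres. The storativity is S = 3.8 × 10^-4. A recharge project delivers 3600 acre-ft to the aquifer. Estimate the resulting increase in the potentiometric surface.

Δh ≈ 11.8 m

A = 2.45 × 10^5 acres = 9.915 × 10^8 m²
ΔV = 3600 acre-ft = 4.441 × 10^6 m³
Δh = ΔV / (S × A) = 4.441 × 10^6 m³ / (3.8 × 10^-4 × 9.915 × 10^8 m²) = 11.79 m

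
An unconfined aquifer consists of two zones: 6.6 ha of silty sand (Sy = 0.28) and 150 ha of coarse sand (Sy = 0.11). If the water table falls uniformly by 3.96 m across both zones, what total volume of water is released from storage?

A₁ = 6.6 ha = 66000 m²; A₂ = 150 ha = 1.5 × 10^6 m²
ΔV₁ = 0.28 × 66000 × 3.96 = 73180 m³
ΔV₂ = 0.11 × 1.5 × 10^6 × 3.96 = 6.534 × 10^5 m³
ΔV = ΔV₁ + ΔV₂ = 7.266 × 10^5 m³

ΔV ≈ 7.27 × 10^5 m³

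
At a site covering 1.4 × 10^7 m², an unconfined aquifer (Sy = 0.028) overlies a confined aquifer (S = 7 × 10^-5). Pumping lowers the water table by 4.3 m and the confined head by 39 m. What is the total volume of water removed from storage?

Unconfined: ΔV_u = Sy × A × Δh_u = 0.028 × 1.4 × 10^7 × 4.3 = 1.686 × 10^6 m³
Confined: ΔV_c = S × A × Δh_c = 7 × 10^-5 × 1.4 × 10^7 × 39 = 38220 m³
Total ΔV = 1.686 × 10^6 + 38220 = 1.724 × 10^6 m³

ΔV ≈ 1.72 × 10^6 m³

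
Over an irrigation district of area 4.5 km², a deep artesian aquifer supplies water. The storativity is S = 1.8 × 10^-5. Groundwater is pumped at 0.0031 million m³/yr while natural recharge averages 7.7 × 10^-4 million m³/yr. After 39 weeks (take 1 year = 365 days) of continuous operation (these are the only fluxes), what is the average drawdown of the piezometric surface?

A = 4.5 km² = 4.5 × 10^6 m²
Net abstraction = 0.0031 − 7.7 × 10^-4 = 0.00233 million m³/yr
Q_net = 0.00233 million m³/yr = 6.384 m³/d
t = 39 weeks = 273 d
ΔV = Q × t = 6.384 m³/d × 273 d = 1743 m³
Δh = ΔV / (S × A) = 1743 / (1.8 × 10^-5 × 4.5 × 10^6) = 21.51 m

Δh ≈ 21.5 m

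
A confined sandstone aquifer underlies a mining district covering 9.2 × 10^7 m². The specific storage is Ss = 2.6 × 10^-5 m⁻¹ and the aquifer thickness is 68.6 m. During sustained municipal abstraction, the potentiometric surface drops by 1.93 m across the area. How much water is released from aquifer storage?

S = Ss × b = 2.6 × 10^-5 m⁻¹ × 68.6 m = 1.784 × 10^-3
ΔV = S × A × Δh = 0.001784 × 9.2 × 10^7 m² × 1.93 m = 3.167 × 10^5 m³

ΔV ≈ 3.17 × 10^5 m³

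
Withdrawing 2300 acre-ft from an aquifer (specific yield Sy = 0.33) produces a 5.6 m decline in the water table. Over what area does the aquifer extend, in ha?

A ≈ 154 ha

ΔV = 2300 acre-ft = 2.837 × 10^6 m³
A = ΔV / (Sy × Δh) = 2.837 × 10^6 / (0.33 × 5.6) = 1.535 × 10^6 m²
A = 1.535 × 10^6 m² = 153.5 ha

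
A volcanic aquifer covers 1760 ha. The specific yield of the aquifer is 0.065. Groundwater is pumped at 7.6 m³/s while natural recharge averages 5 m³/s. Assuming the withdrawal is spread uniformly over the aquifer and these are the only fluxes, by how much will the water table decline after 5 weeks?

A = 1760 ha = 1.76 × 10^7 m²
Net abstraction = 7.6 − 5 = 2.6 m³/s
Q_net = 2.6 m³/s = 2.246 × 10^5 m³/d
t = 5 weeks = 35 d
ΔV = Q × t = 2.246 × 10^5 m³/d × 35 d = 7.862 × 10^6 m³
Δh = ΔV / (Sy × A) = 7.862 × 10^6 / (0.065 × 1.76 × 10^7) = 6.873 m

Δh ≈ 6.87 m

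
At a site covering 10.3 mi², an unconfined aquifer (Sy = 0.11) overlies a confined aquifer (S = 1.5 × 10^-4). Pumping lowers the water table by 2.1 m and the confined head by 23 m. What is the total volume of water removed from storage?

ΔV ≈ 6.25 × 10^6 m³

A = 10.3 mi² = 2.668 × 10^7 m²
Unconfined: ΔV_u = Sy × A × Δh_u = 0.11 × 2.668 × 10^7 × 2.1 = 6.162 × 10^6 m³
Confined: ΔV_c = S × A × Δh_c = 1.5 × 10^-4 × 2.668 × 10^7 × 23 = 92040 m³
Total ΔV = 6.162 × 10^6 + 92040 = 6.254 × 10^6 m³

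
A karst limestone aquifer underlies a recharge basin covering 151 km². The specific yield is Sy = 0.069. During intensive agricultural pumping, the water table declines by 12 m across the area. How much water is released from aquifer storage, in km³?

A = 151 km² = 1.51 × 10^8 m²
ΔV = Sy × A × Δh = 0.069 × 1.51 × 10^8 m² × 12 m = 1.25 × 10^8 m³
ΔV = 1.25 × 10^8 m³ = 0.125 km³

ΔV ≈ 0.125 km³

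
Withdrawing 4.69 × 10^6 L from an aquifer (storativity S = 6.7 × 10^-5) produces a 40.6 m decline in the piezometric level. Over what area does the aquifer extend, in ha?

ΔV = 4.69 × 10^6 L = 4690 m³
A = ΔV / (S × Δh) = 4690 / (6.7 × 10^-5 × 40.6) = 1.724 × 10^6 m²
A = 1.724 × 10^6 m² = 172.4 ha

A ≈ 172 ha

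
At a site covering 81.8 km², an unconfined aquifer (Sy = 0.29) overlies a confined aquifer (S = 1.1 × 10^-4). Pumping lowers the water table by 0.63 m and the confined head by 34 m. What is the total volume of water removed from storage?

A = 81.8 km² = 8.18 × 10^7 m²
Unconfined: ΔV_u = Sy × A × Δh_u = 0.29 × 8.18 × 10^7 × 0.63 = 1.494 × 10^7 m³
Confined: ΔV_c = S × A × Δh_c = 1.1 × 10^-4 × 8.18 × 10^7 × 34 = 3.059 × 10^5 m³
Total ΔV = 1.494 × 10^7 + 3.059 × 10^5 = 1.525 × 10^7 m³

ΔV ≈ 1.53 × 10^7 m³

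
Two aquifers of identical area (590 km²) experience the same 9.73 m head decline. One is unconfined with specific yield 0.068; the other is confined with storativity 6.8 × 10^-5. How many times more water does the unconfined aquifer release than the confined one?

A = 590 km² = 5.9 × 10^8 m²
Unconfined: ΔV_u = Sy × A × Δh = 0.068 × 5.9 × 10^8 × 9.73 = 3.904 × 10^8 m³
Confined: ΔV_c = S × A × Δh = 6.8 × 10^-5 × 5.9 × 10^8 × 9.73 = 3.904 × 10^5 m³
Ratio = ΔV_u / ΔV_c = Sy / S = 0.068 / 6.8 × 10^-5 = 1000

ΔV_u / ΔV_c ≈ 1000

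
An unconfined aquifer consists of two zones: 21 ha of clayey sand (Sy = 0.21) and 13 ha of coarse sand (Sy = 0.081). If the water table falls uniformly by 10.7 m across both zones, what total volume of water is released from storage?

ΔV ≈ 5.85 × 10^5 m³

A₁ = 21 ha = 2.1 × 10^5 m²; A₂ = 13 ha = 1.3 × 10^5 m²
ΔV₁ = 0.21 × 2.1 × 10^5 × 10.7 = 4.719 × 10^5 m³
ΔV₂ = 0.081 × 1.3 × 10^5 × 10.7 = 1.127 × 10^5 m³
ΔV = ΔV₁ + ΔV₂ = 5.845 × 10^5 m³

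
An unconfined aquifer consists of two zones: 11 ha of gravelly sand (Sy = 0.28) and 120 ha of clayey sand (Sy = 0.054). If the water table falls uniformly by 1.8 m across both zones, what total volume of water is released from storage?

A₁ = 11 ha = 1.1 × 10^5 m²; A₂ = 120 ha = 1.2 × 10^6 m²
ΔV₁ = 0.28 × 1.1 × 10^5 × 1.8 = 55440 m³
ΔV₂ = 0.054 × 1.2 × 10^6 × 1.8 = 1.166 × 10^5 m³
ΔV = ΔV₁ + ΔV₂ = 1.721 × 10^5 m³

ΔV ≈ 1.72 × 10^5 m³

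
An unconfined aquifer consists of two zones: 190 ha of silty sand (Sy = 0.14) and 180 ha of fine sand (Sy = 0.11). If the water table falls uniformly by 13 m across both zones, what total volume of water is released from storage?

A₁ = 190 ha = 1.9 × 10^6 m²; A₂ = 180 ha = 1.8 × 10^6 m²
ΔV₁ = 0.14 × 1.9 × 10^6 × 13 = 3.458 × 10^6 m³
ΔV₂ = 0.11 × 1.8 × 10^6 × 13 = 2.574 × 10^6 m³
ΔV = ΔV₁ + ΔV₂ = 6.032 × 10^6 m³

ΔV ≈ 6.03 × 10^6 m³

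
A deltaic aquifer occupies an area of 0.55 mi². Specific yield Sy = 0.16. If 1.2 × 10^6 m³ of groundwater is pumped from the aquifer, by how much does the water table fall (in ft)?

Δh ≈ 17.3 ft

A = 0.55 mi² = 1.424 × 10^6 m²
Δh = ΔV / (Sy × A) = 1.2 × 10^6 m³ / (0.16 × 1.424 × 10^6 m²) = 5.265 m
Δh = 5.265 m = 17.27 ft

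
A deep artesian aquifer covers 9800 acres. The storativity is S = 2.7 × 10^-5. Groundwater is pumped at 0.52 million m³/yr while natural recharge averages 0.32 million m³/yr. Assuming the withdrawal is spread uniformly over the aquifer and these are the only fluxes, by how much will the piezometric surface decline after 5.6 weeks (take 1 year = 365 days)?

Δh ≈ 20.1 m

A = 9800 acres = 3.966 × 10^7 m²
Net abstraction = 0.52 − 0.32 = 0.2 million m³/yr
Q_net = 0.2 million m³/yr = 547.9 m³/d
t = 5.6 weeks = 39.2 d
ΔV = Q × t = 547.9 m³/d × 39.2 d = 21480 m³
Δh = ΔV / (S × A) = 21480 / (2.7 × 10^-5 × 3.966 × 10^7) = 20.06 m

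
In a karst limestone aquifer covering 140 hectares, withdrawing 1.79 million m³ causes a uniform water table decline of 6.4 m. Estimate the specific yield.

Sy ≈ 0.2

A = 140 hectares = 1.4 × 10^6 m²
ΔV = 1.79 million m³ = 1.79 × 10^6 m³
Sy = ΔV / (A × Δh) = 1.79 × 10^6 m³ / (1.4 × 10^6 m² × 6.4 m) = 0.1998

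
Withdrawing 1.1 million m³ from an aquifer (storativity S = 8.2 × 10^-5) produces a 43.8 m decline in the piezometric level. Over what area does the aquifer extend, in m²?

A ≈ 3.06 × 10^8 m²

ΔV = 1.1 million m³ = 1.1 × 10^6 m³
A = ΔV / (S × Δh) = 1.1 × 10^6 / (8.2 × 10^-5 × 43.8) = 3.063 × 10^8 m²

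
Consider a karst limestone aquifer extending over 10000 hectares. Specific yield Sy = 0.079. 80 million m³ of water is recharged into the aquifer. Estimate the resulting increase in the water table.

A = 10000 hectares = 1 × 10^8 m²
ΔV = 80 million m³ = 8 × 10^7 m³
Δh = ΔV / (Sy × A) = 8 × 10^7 m³ / (0.079 × 1 × 10^8 m²) = 10.13 m

Δh ≈ 10.1 m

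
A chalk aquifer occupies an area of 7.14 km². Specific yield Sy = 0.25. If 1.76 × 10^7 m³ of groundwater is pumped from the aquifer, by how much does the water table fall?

Δh ≈ 9.86 m

A = 7.14 km² = 7.14 × 10^6 m²
Δh = ΔV / (Sy × A) = 1.76 × 10^7 m³ / (0.25 × 7.14 × 10^6 m²) = 9.86 m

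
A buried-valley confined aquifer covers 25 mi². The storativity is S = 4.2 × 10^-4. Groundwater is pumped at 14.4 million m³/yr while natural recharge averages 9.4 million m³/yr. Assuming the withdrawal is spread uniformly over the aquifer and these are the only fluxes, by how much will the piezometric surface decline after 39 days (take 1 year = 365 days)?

Δh ≈ 19.6 m

A = 25 mi² = 6.475 × 10^7 m²
Net abstraction = 14.4 − 9.4 = 5 million m³/yr
Q_net = 5 million m³/yr = 13700 m³/d
ΔV = Q × t = 13700 m³/d × 39 d = 5.342 × 10^5 m³
Δh = ΔV / (S × A) = 5.342 × 10^5 / (4.2 × 10^-4 × 6.475 × 10^7) = 19.65 m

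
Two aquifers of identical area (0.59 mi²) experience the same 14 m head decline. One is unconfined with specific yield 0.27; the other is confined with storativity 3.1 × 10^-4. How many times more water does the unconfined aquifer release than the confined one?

ΔV_u / ΔV_c ≈ 871

A = 0.59 mi² = 1.528 × 10^6 m²
Unconfined: ΔV_u = Sy × A × Δh = 0.27 × 1.528 × 10^6 × 14 = 5.776 × 10^6 m³
Confined: ΔV_c = S × A × Δh = 3.1 × 10^-4 × 1.528 × 10^6 × 14 = 6632 m³
Ratio = ΔV_u / ΔV_c = Sy / S = 0.27 / 3.1 × 10^-4 = 871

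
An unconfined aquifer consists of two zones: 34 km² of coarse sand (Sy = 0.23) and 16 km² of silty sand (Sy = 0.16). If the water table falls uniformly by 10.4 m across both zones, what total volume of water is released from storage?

A₁ = 34 km² = 3.4 × 10^7 m²; A₂ = 16 km² = 1.6 × 10^7 m²
ΔV₁ = 0.23 × 3.4 × 10^7 × 10.4 = 8.133 × 10^7 m³
ΔV₂ = 0.16 × 1.6 × 10^7 × 10.4 = 2.662 × 10^7 m³
ΔV = ΔV₁ + ΔV₂ = 1.08 × 10^8 m³

ΔV ≈ 1.08 × 10^8 m³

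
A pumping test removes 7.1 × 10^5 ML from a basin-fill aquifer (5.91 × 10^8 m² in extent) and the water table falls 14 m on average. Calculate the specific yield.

ΔV = 7.1 × 10^5 ML = 7.1 × 10^8 m³
Sy = ΔV / (A × Δh) = 7.1 × 10^8 m³ / (5.91 × 10^8 m² × 14 m) = 0.08581

Sy ≈ 0.086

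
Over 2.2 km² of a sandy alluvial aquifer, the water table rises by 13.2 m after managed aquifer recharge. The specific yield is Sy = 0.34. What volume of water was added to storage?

ΔV ≈ 9.87 × 10^6 m³

A = 2.2 km² = 2.2 × 10^6 m²
ΔV = Sy × A × Δh = 0.34 × 2.2 × 10^6 m² × 13.2 m = 9.874 × 10^6 m³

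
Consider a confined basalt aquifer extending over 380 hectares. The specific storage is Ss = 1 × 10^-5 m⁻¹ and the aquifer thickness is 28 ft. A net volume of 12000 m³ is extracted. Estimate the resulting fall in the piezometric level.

Δh ≈ 37 m

b = 28 ft = 8.534 m
S = Ss × b = 1 × 10^-5 m⁻¹ × 8.534 m = 8.534 × 10^-5
A = 380 hectares = 3.8 × 10^6 m²
Δh = ΔV / (S × A) = 12000 m³ / (8.534 × 10^-5 × 3.8 × 10^6 m²) = 37 m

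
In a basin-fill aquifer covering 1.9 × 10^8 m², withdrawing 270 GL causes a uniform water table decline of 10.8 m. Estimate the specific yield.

Sy ≈ 0.13

ΔV = 270 GL = 2.7 × 10^8 m³
Sy = ΔV / (A × Δh) = 2.7 × 10^8 m³ / (1.9 × 10^8 m² × 10.8 m) = 0.1316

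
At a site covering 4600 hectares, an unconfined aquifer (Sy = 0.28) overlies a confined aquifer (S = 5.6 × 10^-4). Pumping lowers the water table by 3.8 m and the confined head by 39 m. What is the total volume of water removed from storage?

A = 4600 hectares = 4.6 × 10^7 m²
Unconfined: ΔV_u = Sy × A × Δh_u = 0.28 × 4.6 × 10^7 × 3.8 = 4.894 × 10^7 m³
Confined: ΔV_c = S × A × Δh_c = 5.6 × 10^-4 × 4.6 × 10^7 × 39 = 1.005 × 10^6 m³
Total ΔV = 4.894 × 10^7 + 1.005 × 10^6 = 4.995 × 10^7 m³

ΔV ≈ 4.99 × 10^7 m³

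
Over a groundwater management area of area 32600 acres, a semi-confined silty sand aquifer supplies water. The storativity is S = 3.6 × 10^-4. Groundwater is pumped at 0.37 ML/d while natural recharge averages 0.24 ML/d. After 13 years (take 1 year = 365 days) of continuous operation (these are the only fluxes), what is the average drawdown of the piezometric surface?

A = 32600 acres = 1.319 × 10^8 m²
Net abstraction = 0.37 − 0.24 = 0.13 ML/d
Q_net = 0.13 ML/d = 130 m³/d
t = 13 years = 4745 d
ΔV = Q × t = 130 m³/d × 4745 d = 6.168 × 10^5 m³
Δh = ΔV / (S × A) = 6.168 × 10^5 / (3.6 × 10^-4 × 1.319 × 10^8) = 12.99 m

Δh ≈ 13 m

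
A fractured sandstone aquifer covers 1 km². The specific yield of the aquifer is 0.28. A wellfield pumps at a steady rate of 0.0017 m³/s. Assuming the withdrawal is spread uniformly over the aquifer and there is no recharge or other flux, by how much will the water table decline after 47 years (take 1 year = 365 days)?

Δh ≈ 9 m

A = 1 km² = 1 × 10^6 m²
Q = 0.0017 m³/s = 146.9 m³/d
t = 47 years = 17160 d
ΔV = Q × t = 146.9 m³/d × 17160 d = 2.52 × 10^6 m³
Δh = ΔV / (Sy × A) = 2.52 × 10^6 / (0.28 × 1 × 10^6) = 8.999 m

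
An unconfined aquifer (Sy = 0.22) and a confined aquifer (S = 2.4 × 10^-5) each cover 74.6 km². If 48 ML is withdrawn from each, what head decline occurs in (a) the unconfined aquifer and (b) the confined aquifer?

Δh_u ≈ 0.00292 m; Δh_c ≈ 26.8 m

A = 74.6 km² = 7.46 × 10^7 m²
ΔV = 48 ML = 48000 m³
Unconfined: Δh_u = ΔV/(Sy·A) = 48000/(0.22 × 7.46 × 10^7) = 0.002925 m
Confined: Δh_c = ΔV/(S·A) = 48000/(2.4 × 10^-5 × 7.46 × 10^7) = 26.81 m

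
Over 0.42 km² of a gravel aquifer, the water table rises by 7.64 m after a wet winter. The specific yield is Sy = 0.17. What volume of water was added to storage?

A = 0.42 km² = 4.2 × 10^5 m²
ΔV = Sy × A × Δh = 0.17 × 4.2 × 10^5 m² × 7.64 m = 5.455 × 10^5 m³

ΔV ≈ 5.45 × 10^5 m³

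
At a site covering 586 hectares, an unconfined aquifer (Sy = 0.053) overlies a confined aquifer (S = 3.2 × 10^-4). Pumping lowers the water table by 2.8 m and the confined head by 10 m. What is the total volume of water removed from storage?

A = 586 hectares = 5.86 × 10^6 m²
Unconfined: ΔV_u = Sy × A × Δh_u = 0.053 × 5.86 × 10^6 × 2.8 = 8.696 × 10^5 m³
Confined: ΔV_c = S × A × Δh_c = 3.2 × 10^-4 × 5.86 × 10^6 × 10 = 18750 m³
Total ΔV = 8.696 × 10^5 + 18750 = 8.884 × 10^5 m³

ΔV ≈ 8.88 × 10^5 m³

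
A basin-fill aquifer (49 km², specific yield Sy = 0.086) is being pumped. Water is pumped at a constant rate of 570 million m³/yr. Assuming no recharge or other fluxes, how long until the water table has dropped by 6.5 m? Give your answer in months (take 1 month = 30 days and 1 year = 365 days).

A = 49 km² = 4.9 × 10^7 m²
ΔV = Sy × A × Δh = 0.086 × 4.9 × 10^7 × 6.5 = 2.739 × 10^7 m³
Q = 570 million m³/yr = 1.562 × 10^6 m³/d
t = ΔV / Q = 2.739 × 10^7 m³ / 1.562 × 10^6 m³/d = 17.54 d
t = 17.54 d ≈ 0.5847 months

t ≈ 0.585 months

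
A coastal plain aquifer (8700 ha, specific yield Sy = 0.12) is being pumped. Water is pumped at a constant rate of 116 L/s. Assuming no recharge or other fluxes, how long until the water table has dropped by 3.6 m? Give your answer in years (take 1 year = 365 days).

A = 8700 ha = 8.7 × 10^7 m²
ΔV = Sy × A × Δh = 0.12 × 8.7 × 10^7 × 3.6 = 3.758 × 10^7 m³
Q = 116 L/s = 10020 m³/d
t = ΔV / Q = 3.758 × 10^7 m³ / 10020 m³/d = 3750 d
t = 3750 d ≈ 10.27 years

t ≈ 10.3 years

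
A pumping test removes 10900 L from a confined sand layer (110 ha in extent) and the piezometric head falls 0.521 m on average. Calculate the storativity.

S ≈ 1.9 × 10^-5

A = 110 ha = 1.1 × 10^6 m²
ΔV = 10900 L = 10.9 m³
S = ΔV / (A × Δh) = 10.9 m³ / (1.1 × 10^6 m² × 0.521 m) = 1.902 × 10^-5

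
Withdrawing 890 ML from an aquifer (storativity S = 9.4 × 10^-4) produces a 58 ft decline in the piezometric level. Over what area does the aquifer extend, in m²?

A ≈ 5.36 × 10^7 m²

Δh = 58 ft = 17.68 m
ΔV = 890 ML = 8.9 × 10^5 m³
A = ΔV / (S × Δh) = 8.9 × 10^5 / (9.4 × 10^-4 × 17.68) = 5.356 × 10^7 m²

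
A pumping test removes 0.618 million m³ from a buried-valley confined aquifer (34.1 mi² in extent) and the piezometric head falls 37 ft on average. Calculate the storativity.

A = 34.1 mi² = 8.832 × 10^7 m²
Δh = 37 ft = 11.28 m
ΔV = 0.618 million m³ = 6.18 × 10^5 m³
S = ΔV / (A × Δh) = 6.18 × 10^5 m³ / (8.832 × 10^7 m² × 11.28 m) = 6.205 × 10^-4

S ≈ 6.2 × 10^-4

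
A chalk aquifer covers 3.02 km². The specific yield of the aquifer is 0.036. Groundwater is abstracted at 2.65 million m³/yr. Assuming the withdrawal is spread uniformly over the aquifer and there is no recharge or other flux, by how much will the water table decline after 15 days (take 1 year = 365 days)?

Δh ≈ 1 m

A = 3.02 km² = 3.02 × 10^6 m²
Q = 2.65 million m³/yr = 7260 m³/d
ΔV = Q × t = 7260 m³/d × 15 d = 1.089 × 10^5 m³
Δh = ΔV / (Sy × A) = 1.089 × 10^5 / (0.036 × 3.02 × 10^6) = 1.002 m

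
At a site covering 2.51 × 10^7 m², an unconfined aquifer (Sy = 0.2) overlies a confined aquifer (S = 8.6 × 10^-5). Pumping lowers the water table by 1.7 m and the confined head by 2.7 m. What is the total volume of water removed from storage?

ΔV ≈ 8.54 × 10^6 m³

Unconfined: ΔV_u = Sy × A × Δh_u = 0.2 × 2.51 × 10^7 × 1.7 = 8.534 × 10^6 m³
Confined: ΔV_c = S × A × Δh_c = 8.6 × 10^-5 × 2.51 × 10^7 × 2.7 = 5828 m³
Total ΔV = 8.534 × 10^6 + 5828 = 8.54 × 10^6 m³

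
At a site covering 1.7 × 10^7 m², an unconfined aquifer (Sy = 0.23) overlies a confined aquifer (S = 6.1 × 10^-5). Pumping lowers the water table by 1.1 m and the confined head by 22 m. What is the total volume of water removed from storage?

ΔV ≈ 4.32 × 10^6 m³

Unconfined: ΔV_u = Sy × A × Δh_u = 0.23 × 1.7 × 10^7 × 1.1 = 4.301 × 10^6 m³
Confined: ΔV_c = S × A × Δh_c = 6.1 × 10^-5 × 1.7 × 10^7 × 22 = 22810 m³
Total ΔV = 4.301 × 10^6 + 22810 = 4.324 × 10^6 m³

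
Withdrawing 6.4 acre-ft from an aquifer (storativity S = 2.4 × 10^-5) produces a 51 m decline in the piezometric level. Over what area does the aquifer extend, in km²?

A ≈ 6.45 km²

ΔV = 6.4 acre-ft = 7894 m³
A = ΔV / (S × Δh) = 7894 / (2.4 × 10^-5 × 51) = 6.45 × 10^6 m²
A = 6.45 × 10^6 m² = 6.45 km²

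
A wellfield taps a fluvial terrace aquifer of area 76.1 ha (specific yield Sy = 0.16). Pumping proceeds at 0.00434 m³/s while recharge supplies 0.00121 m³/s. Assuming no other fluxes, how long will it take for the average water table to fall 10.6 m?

A = 76.1 ha = 7.61 × 10^5 m²
ΔV = Sy × A × Δh = 0.16 × 7.61 × 10^5 × 10.6 = 1.291 × 10^6 m³
Net withdrawal = 0.00434 − 0.00121 = 0.00313 m³/s = 270.4 m³/d
t = ΔV / Q = 1.291 × 10^6 m³ / 270.4 m³/d = 4773 d

t ≈ 4770 days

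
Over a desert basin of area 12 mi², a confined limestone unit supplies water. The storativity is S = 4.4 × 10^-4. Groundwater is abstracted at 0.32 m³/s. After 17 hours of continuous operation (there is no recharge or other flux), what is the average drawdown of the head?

Δh ≈ 1.43 m

A = 12 mi² = 3.108 × 10^7 m²
Q = 0.32 m³/s = 27650 m³/d
t = 17 hours = 0.7083 d
ΔV = Q × t = 27650 m³/d × 0.7083 d = 19580 m³
Δh = ΔV / (S × A) = 19580 / (4.4 × 10^-4 × 3.108 × 10^7) = 1.432 m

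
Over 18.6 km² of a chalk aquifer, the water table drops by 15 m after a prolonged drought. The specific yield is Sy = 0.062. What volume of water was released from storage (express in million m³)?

A = 18.6 km² = 1.86 × 10^7 m²
ΔV = Sy × A × Δh = 0.062 × 1.86 × 10^7 m² × 15 m = 1.73 × 10^7 m³
ΔV = 1.73 × 10^7 m³ = 17.3 million m³

ΔV ≈ 17.3 million m³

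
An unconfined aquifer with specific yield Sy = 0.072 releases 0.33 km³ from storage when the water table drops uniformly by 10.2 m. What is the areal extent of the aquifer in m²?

ΔV = 0.33 km³ = 3.3 × 10^8 m³
A = ΔV / (Sy × Δh) = 3.3 × 10^8 / (0.072 × 10.2) = 4.493 × 10^8 m²

A ≈ 4.49 × 10^8 m²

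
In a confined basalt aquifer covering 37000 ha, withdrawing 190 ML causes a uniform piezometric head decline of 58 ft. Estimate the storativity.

S ≈ 2.9 × 10^-5

A = 37000 ha = 3.7 × 10^8 m²
Δh = 58 ft = 17.68 m
ΔV = 190 ML = 1.9 × 10^5 m³
S = ΔV / (A × Δh) = 1.9 × 10^5 m³ / (3.7 × 10^8 m² × 17.68 m) = 2.905 × 10^-5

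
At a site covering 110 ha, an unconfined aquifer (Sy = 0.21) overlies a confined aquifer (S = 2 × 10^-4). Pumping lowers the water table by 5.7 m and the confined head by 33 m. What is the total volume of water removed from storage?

A = 110 ha = 1.1 × 10^6 m²
Unconfined: ΔV_u = Sy × A × Δh_u = 0.21 × 1.1 × 10^6 × 5.7 = 1.317 × 10^6 m³
Confined: ΔV_c = S × A × Δh_c = 2 × 10^-4 × 1.1 × 10^6 × 33 = 7260 m³
Total ΔV = 1.317 × 10^6 + 7260 = 1.324 × 10^6 m³

ΔV ≈ 1.32 × 10^6 m³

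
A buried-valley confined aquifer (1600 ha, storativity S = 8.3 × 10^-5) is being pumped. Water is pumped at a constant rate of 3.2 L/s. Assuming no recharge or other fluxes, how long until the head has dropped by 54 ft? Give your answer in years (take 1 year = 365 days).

A = 1600 ha = 1.6 × 10^7 m²
Δh = 54 ft = 16.46 m
ΔV = S × A × Δh = 8.3 × 10^-5 × 1.6 × 10^7 × 16.46 = 21860 m³
Q = 3.2 L/s = 276.5 m³/d
t = ΔV / Q = 21860 m³ / 276.5 m³/d = 79.06 d
t = 79.06 d ≈ 0.2166 years

t ≈ 0.217 years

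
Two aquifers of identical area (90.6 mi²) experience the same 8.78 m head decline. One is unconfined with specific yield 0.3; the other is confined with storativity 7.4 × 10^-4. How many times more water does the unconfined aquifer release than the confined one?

A = 90.6 mi² = 2.347 × 10^8 m²
Unconfined: ΔV_u = Sy × A × Δh = 0.3 × 2.347 × 10^8 × 8.78 = 6.181 × 10^8 m³
Confined: ΔV_c = S × A × Δh = 7.4 × 10^-4 × 2.347 × 10^8 × 8.78 = 1.525 × 10^6 m³
Ratio = ΔV_u / ΔV_c = Sy / S = 0.3 / 7.4 × 10^-4 = 405.4

ΔV_u / ΔV_c ≈ 405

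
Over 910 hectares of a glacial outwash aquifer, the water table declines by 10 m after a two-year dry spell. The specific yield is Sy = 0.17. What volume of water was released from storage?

A = 910 hectares = 9.1 × 10^6 m²
ΔV = Sy × A × Δh = 0.17 × 9.1 × 10^6 m² × 10 m = 1.547 × 10^7 m³

ΔV ≈ 1.55 × 10^7 m³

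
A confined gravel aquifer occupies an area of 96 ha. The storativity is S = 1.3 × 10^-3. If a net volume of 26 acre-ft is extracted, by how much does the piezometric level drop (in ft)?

Δh ≈ 84.3 ft

A = 96 ha = 9.6 × 10^5 m²
ΔV = 26 acre-ft = 32070 m³
Δh = ΔV / (S × A) = 32070 m³ / (0.0013 × 9.6 × 10^5 m²) = 25.7 m
Δh = 25.7 m = 84.31 ft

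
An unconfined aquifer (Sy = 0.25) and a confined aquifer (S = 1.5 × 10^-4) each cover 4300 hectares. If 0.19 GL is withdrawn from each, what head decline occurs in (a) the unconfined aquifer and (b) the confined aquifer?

A = 4300 hectares = 4.3 × 10^7 m²
ΔV = 0.19 GL = 1.9 × 10^5 m³
Unconfined: Δh_u = ΔV/(Sy·A) = 1.9 × 10^5/(0.25 × 4.3 × 10^7) = 0.01767 m
Confined: Δh_c = ΔV/(S·A) = 1.9 × 10^5/(1.5 × 10^-4 × 4.3 × 10^7) = 29.46 m

Δh_u ≈ 0.0177 m; Δh_c ≈ 29.5 m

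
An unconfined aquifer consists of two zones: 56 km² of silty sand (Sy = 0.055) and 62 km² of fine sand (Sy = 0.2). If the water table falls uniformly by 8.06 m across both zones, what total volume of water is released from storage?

ΔV ≈ 1.25 × 10^8 m³

A₁ = 56 km² = 5.6 × 10^7 m²; A₂ = 62 km² = 6.2 × 10^7 m²
ΔV₁ = 0.055 × 5.6 × 10^7 × 8.06 = 2.482 × 10^7 m³
ΔV₂ = 0.2 × 6.2 × 10^7 × 8.06 = 9.994 × 10^7 m³
ΔV = ΔV₁ + ΔV₂ = 1.248 × 10^8 m³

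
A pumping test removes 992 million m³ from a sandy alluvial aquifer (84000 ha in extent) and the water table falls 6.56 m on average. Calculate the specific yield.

A = 84000 ha = 8.4 × 10^8 m²
ΔV = 992 million m³ = 9.92 × 10^8 m³
Sy = ΔV / (A × Δh) = 9.92 × 10^8 m³ / (8.4 × 10^8 m² × 6.56 m) = 0.18

Sy ≈ 0.18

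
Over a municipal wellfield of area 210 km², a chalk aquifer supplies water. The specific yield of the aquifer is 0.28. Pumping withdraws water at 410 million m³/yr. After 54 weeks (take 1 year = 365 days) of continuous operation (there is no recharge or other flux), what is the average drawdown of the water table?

Δh ≈ 7.22 m

A = 210 km² = 2.1 × 10^8 m²
Q = 410 million m³/yr = 1.123 × 10^6 m³/d
t = 54 weeks = 378 d
ΔV = Q × t = 1.123 × 10^6 m³/d × 378 d = 4.246 × 10^8 m³
Δh = ΔV / (Sy × A) = 4.246 × 10^8 / (0.28 × 2.1 × 10^8) = 7.221 m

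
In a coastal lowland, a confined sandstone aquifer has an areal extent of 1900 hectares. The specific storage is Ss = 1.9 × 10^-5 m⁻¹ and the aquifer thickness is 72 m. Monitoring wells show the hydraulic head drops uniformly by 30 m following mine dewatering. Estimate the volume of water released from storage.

ΔV ≈ 7.8 × 10^5 m³

S = Ss × b = 1.9 × 10^-5 m⁻¹ × 72 m = 1.368 × 10^-3
A = 1900 hectares = 1.9 × 10^7 m²
ΔV = S × A × Δh = 0.001368 × 1.9 × 10^7 m² × 30 m = 7.798 × 10^5 m³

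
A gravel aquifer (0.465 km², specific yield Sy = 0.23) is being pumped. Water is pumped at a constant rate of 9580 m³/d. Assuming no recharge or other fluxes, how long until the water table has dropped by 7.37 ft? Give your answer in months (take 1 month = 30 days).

t ≈ 0.836 months

A = 0.465 km² = 4.65 × 10^5 m²
Δh = 7.37 ft = 2.246 m
ΔV = Sy × A × Δh = 0.23 × 4.65 × 10^5 × 2.246 = 2.402 × 10^5 m³
t = ΔV / Q = 2.402 × 10^5 m³ / 9580 m³/d = 25.08 d
t = 25.08 d ≈ 0.8359 months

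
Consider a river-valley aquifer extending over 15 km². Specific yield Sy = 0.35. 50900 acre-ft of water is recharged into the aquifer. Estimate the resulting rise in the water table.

A = 15 km² = 1.5 × 10^7 m²
ΔV = 50900 acre-ft = 6.278 × 10^7 m³
Δh = ΔV / (Sy × A) = 6.278 × 10^7 m³ / (0.35 × 1.5 × 10^7 m²) = 11.96 m

Δh ≈ 12 m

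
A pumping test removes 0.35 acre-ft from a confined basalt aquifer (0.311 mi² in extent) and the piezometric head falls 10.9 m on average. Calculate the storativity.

A = 0.311 mi² = 8.055 × 10^5 m²
ΔV = 0.35 acre-ft = 431.7 m³
S = ΔV / (A × Δh) = 431.7 m³ / (8.055 × 10^5 m² × 10.9 m) = 4.917 × 10^-5

S ≈ 4.9 × 10^-5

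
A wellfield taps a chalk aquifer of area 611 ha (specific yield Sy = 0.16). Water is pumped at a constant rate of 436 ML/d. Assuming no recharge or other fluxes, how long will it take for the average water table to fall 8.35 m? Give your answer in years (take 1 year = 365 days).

t ≈ 0.0513 years

A = 611 ha = 6.11 × 10^6 m²
ΔV = Sy × A × Δh = 0.16 × 6.11 × 10^6 × 8.35 = 8.163 × 10^6 m³
Q = 436 ML/d = 4.36 × 10^5 m³/d
t = ΔV / Q = 8.163 × 10^6 m³ / 4.36 × 10^5 m³/d = 18.72 d
t = 18.72 d ≈ 0.05129 years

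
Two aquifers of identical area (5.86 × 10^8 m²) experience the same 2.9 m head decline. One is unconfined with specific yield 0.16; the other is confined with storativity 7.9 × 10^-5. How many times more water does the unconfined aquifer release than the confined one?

Unconfined: ΔV_u = Sy × A × Δh = 0.16 × 5.86 × 10^8 × 2.9 = 2.719 × 10^8 m³
Confined: ΔV_c = S × A × Δh = 7.9 × 10^-5 × 5.86 × 10^8 × 2.9 = 1.343 × 10^5 m³
Ratio = ΔV_u / ΔV_c = Sy / S = 0.16 / 7.9 × 10^-5 = 2025

ΔV_u / ΔV_c ≈ 2030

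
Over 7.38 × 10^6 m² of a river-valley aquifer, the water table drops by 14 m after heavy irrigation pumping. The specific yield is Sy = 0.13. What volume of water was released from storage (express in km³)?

ΔV ≈ 0.0134 km³

ΔV = Sy × A × Δh = 0.13 × 7.38 × 10^6 m² × 14 m = 1.343 × 10^7 m³
ΔV = 1.343 × 10^7 m³ = 0.01343 km³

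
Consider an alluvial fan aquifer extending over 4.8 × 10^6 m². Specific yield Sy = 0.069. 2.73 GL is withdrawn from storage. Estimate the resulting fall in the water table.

Δh ≈ 8.24 m

ΔV = 2.73 GL = 2.73 × 10^6 m³
Δh = ΔV / (Sy × A) = 2.73 × 10^6 m³ / (0.069 × 4.8 × 10^6 m²) = 8.243 m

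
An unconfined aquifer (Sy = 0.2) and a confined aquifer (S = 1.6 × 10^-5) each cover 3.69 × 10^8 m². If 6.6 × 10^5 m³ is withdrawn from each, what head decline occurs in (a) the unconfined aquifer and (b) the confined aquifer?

Δh_u ≈ 0.00894 m; Δh_c ≈ 112 m

Unconfined: Δh_u = ΔV/(Sy·A) = 6.6 × 10^5/(0.2 × 3.69 × 10^8) = 0.008943 m
Confined: Δh_c = ΔV/(S·A) = 6.6 × 10^5/(1.6 × 10^-5 × 3.69 × 10^8) = 111.8 m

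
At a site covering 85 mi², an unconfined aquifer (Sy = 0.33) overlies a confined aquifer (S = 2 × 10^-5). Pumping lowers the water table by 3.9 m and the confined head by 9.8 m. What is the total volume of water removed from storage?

A = 85 mi² = 2.201 × 10^8 m²
Unconfined: ΔV_u = Sy × A × Δh_u = 0.33 × 2.201 × 10^8 × 3.9 = 2.833 × 10^8 m³
Confined: ΔV_c = S × A × Δh_c = 2 × 10^-5 × 2.201 × 10^8 × 9.8 = 43150 m³
Total ΔV = 2.833 × 10^8 + 43150 = 2.834 × 10^8 m³

ΔV ≈ 2.83 × 10^8 m³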